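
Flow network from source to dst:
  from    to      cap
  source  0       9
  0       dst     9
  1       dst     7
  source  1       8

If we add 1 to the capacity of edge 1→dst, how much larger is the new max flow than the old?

1

Original max flow = 16.
After raising cap(1→dst), augmenting paths through that edge carry 1 more unit.
New max flow = 17. Increase = 1.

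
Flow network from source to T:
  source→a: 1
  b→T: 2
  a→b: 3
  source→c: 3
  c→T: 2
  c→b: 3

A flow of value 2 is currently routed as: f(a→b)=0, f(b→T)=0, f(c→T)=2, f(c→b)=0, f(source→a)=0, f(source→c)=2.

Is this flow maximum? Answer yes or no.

Residual path source→a→b→T has bottleneck 1 > 0.
Pushing 1 along it raises the flow to 3, so the given flow is not maximum.

No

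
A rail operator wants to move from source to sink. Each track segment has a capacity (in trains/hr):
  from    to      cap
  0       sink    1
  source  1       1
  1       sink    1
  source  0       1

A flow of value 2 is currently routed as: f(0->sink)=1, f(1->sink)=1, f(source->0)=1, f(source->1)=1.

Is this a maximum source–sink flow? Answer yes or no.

Residual reachable from source: {source}; sink is not reachable.
Saturated cut: source->0, source->1 with total capacity 2 = current flow value. Flow is maximum.

Yes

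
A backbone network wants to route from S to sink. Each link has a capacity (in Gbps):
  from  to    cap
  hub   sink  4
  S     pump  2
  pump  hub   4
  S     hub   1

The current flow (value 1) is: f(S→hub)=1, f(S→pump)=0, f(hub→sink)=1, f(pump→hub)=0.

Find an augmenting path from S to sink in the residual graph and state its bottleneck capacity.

S→pump→hub→sink, bottleneck 2

Residual along S→pump→hub→sink: S→pump: 2, pump→hub: 4, hub→sink: 3.
Bottleneck = min = 2.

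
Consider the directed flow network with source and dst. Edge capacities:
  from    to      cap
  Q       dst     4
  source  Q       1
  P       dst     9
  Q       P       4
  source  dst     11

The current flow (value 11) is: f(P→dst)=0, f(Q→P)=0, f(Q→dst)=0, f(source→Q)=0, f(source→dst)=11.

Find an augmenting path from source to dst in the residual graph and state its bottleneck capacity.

Residual along source→Q→dst: source→Q: 1, Q→dst: 4.
Bottleneck = min = 1.

source→Q→dst, bottleneck 1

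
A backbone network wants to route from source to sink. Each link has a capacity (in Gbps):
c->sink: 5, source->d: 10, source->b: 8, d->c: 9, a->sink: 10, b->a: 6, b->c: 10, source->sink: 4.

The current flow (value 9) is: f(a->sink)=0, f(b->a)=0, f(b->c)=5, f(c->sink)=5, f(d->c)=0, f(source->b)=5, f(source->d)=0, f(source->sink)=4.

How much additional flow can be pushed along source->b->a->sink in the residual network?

Residual capacities along the path: source->b: 3, b->a: 6, a->sink: 10.
Minimum is 3.

3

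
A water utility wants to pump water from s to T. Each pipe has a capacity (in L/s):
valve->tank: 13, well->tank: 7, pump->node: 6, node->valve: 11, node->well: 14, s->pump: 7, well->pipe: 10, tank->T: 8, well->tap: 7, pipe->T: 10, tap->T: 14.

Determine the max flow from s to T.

6

Augment s->pump->node->well->tank->T: bottleneck 6. Total 6.
No augmenting path remains in the residual graph.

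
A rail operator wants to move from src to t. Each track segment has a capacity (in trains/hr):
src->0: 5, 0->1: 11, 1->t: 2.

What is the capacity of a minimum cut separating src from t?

Max flow = 2 (via 1 augmenting path).
In the residual at optimum, the set reachable from src is {0, 1, src}.
Cut edges: 1->t (cap 2). Sum = 2.

2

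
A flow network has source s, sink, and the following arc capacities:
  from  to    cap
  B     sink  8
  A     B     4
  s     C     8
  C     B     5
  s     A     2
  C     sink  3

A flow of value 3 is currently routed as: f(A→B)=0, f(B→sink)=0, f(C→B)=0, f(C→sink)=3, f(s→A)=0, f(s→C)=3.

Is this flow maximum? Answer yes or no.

No

Residual path s→A→B→sink has bottleneck 2 > 0.
Pushing 2 along it raises the flow to 5, so the given flow is not maximum.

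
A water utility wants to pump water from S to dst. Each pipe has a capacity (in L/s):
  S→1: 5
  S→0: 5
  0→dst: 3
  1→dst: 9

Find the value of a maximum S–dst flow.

8

Augment S→0→dst: bottleneck 3. Total 3.
Augment S→1→dst: bottleneck 5. Total 8.
No augmenting path remains in the residual graph.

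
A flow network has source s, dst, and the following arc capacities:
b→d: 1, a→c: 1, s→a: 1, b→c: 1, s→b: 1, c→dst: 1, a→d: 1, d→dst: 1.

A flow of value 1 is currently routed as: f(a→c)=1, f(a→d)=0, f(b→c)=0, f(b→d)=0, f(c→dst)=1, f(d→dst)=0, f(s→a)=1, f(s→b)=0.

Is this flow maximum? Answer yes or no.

No

Residual path s→b→d→dst has bottleneck 1 > 0.
Pushing 1 along it raises the flow to 2, so the given flow is not maximum.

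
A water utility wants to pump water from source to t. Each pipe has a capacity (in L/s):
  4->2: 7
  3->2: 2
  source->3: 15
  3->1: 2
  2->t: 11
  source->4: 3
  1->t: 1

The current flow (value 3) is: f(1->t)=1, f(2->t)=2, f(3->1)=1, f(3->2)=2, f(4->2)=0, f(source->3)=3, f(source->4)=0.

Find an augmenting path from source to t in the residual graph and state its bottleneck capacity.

source->4->2->t, bottleneck 3

Residual along source->4->2->t: source->4: 3, 4->2: 7, 2->t: 9.
Bottleneck = min = 3.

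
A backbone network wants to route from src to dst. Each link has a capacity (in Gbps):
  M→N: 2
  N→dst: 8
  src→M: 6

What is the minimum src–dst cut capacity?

Max flow = 2 (via 1 augmenting path).
In the residual at optimum, the set reachable from src is {M, src}.
Cut edges: M→N (cap 2). Sum = 2.

2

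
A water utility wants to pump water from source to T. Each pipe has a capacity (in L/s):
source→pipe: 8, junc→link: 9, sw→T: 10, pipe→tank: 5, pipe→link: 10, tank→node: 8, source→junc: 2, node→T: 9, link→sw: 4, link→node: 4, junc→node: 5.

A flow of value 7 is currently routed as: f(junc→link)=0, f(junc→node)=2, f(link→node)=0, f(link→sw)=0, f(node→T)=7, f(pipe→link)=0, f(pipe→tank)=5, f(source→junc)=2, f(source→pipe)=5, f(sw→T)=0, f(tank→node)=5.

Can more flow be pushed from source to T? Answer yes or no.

Yes

Residual path source→pipe→link→sw→T has bottleneck 3 > 0.
Pushing 3 along it raises the flow to 10, so the given flow is not maximum.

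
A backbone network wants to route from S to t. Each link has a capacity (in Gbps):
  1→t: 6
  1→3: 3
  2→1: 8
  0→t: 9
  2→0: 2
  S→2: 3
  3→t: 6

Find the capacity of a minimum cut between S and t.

3

Max flow = 3 (via 1 augmenting path).
In the residual at optimum, the set reachable from S is {S}.
Cut edges: S→2 (cap 3). Sum = 3.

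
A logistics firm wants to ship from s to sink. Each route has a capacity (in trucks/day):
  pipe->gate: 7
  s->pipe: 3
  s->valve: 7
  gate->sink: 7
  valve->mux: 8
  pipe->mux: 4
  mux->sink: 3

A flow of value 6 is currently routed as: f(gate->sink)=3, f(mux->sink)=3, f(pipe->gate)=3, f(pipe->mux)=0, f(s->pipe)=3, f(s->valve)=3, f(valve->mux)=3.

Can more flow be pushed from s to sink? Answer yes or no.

Residual reachable from s: {mux, s, valve}; sink is not reachable.
Saturated cut: s->pipe, mux->sink with total capacity 6 = current flow value. Flow is maximum.

No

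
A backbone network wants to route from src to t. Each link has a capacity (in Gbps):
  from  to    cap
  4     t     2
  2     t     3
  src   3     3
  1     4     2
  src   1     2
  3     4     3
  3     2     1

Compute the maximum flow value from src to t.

Augment src→1→4→t: bottleneck 2. Total 2.
Augment src→3→2→t: bottleneck 1. Total 3.
No augmenting path remains in the residual graph.

3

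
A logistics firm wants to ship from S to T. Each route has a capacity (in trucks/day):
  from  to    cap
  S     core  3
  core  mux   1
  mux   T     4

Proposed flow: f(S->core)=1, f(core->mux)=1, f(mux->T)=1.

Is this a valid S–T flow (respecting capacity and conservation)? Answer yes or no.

Yes

Every edge has 0 ≤ f(e) ≤ cap(e).
At each intermediate node, inflow equals outflow.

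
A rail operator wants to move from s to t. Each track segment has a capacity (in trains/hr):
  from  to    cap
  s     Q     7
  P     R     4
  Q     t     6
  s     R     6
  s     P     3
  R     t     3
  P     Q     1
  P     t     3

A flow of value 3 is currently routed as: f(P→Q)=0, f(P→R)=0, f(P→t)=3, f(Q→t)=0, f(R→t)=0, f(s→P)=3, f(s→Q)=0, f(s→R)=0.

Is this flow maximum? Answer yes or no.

No

Residual path s→Q→t has bottleneck 6 > 0.
Pushing 6 along it raises the flow to 9, so the given flow is not maximum.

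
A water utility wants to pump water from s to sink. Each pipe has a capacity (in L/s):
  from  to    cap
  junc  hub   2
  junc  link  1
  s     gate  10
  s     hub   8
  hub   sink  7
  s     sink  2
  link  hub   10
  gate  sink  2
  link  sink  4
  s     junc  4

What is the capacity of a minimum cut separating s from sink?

Max flow = 12 (via 4 augmenting paths).
In the residual at optimum, the set reachable from s is {gate, hub, junc, s}.
Cut edges: s→sink (cap 2), gate→sink (cap 2), junc→link (cap 1), hub→sink (cap 7). Sum = 12.

12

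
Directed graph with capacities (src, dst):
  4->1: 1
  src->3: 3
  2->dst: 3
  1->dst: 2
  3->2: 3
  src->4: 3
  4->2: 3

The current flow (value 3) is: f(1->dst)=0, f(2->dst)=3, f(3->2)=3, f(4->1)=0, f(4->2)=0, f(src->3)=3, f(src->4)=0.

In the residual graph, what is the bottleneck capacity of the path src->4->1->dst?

Residual capacities along the path: src->4: 3, 4->1: 1, 1->dst: 2.
Minimum is 1.

1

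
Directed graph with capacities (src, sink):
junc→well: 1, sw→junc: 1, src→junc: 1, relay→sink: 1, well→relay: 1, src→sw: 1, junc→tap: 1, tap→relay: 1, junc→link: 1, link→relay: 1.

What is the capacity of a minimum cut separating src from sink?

1

Max flow = 1 (via 1 augmenting path).
In the residual at optimum, the set reachable from src is {junc, link, relay, src, sw, tap, well}.
Cut edges: relay→sink (cap 1). Sum = 1.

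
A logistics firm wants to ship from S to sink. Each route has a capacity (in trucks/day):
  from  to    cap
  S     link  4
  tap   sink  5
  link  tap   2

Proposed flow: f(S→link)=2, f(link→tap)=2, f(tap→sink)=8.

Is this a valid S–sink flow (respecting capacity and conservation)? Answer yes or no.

No

Capacity violated on tap→sink: flow 8 > capacity 5.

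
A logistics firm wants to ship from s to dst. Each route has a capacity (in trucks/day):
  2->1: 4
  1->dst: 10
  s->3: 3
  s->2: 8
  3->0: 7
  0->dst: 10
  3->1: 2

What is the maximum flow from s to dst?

Augment s->2->1->dst: bottleneck 4. Total 4.
Augment s->3->1->dst: bottleneck 2. Total 6.
Augment s->3->0->dst: bottleneck 1. Total 7.
No augmenting path remains in the residual graph.

7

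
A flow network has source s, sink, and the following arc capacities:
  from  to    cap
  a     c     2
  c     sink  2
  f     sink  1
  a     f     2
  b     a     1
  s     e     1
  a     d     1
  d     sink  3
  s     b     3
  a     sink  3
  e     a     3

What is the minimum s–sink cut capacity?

2

Max flow = 2 (via 2 augmenting paths).
In the residual at optimum, the set reachable from s is {b, s}.
Cut edges: s→e (cap 1), b→a (cap 1). Sum = 2.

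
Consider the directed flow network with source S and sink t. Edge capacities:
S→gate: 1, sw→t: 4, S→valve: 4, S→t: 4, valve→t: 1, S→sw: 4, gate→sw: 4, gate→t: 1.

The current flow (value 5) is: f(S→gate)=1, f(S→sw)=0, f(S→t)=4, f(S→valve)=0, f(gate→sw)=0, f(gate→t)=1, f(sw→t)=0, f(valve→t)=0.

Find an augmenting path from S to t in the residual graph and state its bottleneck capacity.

S→sw→t, bottleneck 4

Residual along S→sw→t: S→sw: 4, sw→t: 4.
Bottleneck = min = 4.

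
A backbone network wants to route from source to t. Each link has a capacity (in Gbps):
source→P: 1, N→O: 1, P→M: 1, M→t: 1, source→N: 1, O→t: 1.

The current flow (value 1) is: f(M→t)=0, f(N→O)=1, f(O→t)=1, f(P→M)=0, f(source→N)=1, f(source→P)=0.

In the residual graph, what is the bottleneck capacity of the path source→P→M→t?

1

Residual capacities along the path: source→P: 1, P→M: 1, M→t: 1.
Minimum is 1.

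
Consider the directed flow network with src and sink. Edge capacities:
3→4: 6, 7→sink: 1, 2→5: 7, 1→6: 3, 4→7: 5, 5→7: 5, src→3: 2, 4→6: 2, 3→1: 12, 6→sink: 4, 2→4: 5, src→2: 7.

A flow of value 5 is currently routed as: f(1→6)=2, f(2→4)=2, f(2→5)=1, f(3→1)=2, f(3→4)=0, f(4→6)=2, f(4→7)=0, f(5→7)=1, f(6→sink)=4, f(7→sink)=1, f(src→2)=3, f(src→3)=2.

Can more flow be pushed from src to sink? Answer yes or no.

Residual reachable from src: {2, 4, 5, 7, src}; sink is not reachable.
Saturated cut: src→3, 4→6, 7→sink with total capacity 5 = current flow value. Flow is maximum.

No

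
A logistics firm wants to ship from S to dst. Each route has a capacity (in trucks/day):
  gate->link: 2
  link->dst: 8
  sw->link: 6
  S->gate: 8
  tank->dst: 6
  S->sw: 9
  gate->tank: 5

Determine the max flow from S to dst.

13

Augment S->sw->link->dst: bottleneck 6. Total 6.
Augment S->gate->link->dst: bottleneck 2. Total 8.
Augment S->gate->tank->dst: bottleneck 5. Total 13.
No augmenting path remains in the residual graph.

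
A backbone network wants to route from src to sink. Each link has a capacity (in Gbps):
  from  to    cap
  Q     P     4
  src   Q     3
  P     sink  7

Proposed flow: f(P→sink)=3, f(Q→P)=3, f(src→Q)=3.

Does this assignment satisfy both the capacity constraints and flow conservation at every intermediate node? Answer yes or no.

Yes

Every edge has 0 ≤ f(e) ≤ cap(e).
At each intermediate node, inflow equals outflow.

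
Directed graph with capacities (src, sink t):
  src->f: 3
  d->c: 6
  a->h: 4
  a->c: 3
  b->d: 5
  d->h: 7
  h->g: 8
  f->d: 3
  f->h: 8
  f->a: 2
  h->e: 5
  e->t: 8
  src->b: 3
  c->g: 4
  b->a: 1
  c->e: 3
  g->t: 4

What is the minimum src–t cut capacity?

6

Max flow = 6 (via 3 augmenting paths).
In the residual at optimum, the set reachable from src is {src}.
Cut edges: src->f (cap 3), src->b (cap 3). Sum = 6.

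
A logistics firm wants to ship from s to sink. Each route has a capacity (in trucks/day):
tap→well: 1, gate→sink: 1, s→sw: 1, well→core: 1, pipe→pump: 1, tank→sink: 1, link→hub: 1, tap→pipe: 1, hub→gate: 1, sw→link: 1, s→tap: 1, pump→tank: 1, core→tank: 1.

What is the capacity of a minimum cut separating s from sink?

Max flow = 2 (via 2 augmenting paths).
In the residual at optimum, the set reachable from s is {s}.
Cut edges: s→sw (cap 1), s→tap (cap 1). Sum = 2.

2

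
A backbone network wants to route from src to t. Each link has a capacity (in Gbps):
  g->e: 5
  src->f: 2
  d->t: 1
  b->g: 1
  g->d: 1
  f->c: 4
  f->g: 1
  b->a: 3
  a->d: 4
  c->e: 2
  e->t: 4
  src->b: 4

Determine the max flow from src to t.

4

Augment src->b->a->d->t: bottleneck 1. Total 1.
Augment src->b->g->e->t: bottleneck 1. Total 2.
Augment src->f->g->e->t: bottleneck 1. Total 3.
Augment src->f->c->e->t: bottleneck 1. Total 4.
No augmenting path remains in the residual graph.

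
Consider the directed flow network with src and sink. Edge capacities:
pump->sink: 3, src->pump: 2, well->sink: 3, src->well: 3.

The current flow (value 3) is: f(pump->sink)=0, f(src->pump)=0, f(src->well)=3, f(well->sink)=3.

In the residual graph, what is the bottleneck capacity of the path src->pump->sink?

Residual capacities along the path: src->pump: 2, pump->sink: 3.
Minimum is 2.

2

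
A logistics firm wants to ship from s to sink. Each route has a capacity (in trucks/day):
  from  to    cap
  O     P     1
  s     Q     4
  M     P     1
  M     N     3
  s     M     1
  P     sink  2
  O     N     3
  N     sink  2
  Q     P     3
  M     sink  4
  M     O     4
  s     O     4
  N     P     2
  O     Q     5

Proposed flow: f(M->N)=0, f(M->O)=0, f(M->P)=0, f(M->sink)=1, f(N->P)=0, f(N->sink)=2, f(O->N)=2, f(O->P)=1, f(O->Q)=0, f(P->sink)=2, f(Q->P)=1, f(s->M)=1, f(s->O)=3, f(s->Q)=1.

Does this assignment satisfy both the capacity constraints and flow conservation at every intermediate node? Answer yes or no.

Yes

Every edge has 0 ≤ f(e) ≤ cap(e).
At each intermediate node, inflow equals outflow.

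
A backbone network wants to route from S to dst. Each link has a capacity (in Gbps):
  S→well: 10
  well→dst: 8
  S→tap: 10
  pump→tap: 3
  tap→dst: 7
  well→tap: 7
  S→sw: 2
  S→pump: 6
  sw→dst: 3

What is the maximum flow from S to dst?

Augment S→sw→dst: bottleneck 2. Total 2.
Augment S→well→dst: bottleneck 8. Total 10.
Augment S→tap→dst: bottleneck 7. Total 17.
No augmenting path remains in the residual graph.

17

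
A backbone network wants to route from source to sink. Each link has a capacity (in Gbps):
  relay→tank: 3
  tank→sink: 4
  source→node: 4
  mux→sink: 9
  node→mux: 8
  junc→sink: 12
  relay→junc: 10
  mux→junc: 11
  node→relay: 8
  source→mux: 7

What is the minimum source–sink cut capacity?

Max flow = 11 (via 3 augmenting paths).
In the residual at optimum, the set reachable from source is {source}.
Cut edges: source→node (cap 4), source→mux (cap 7). Sum = 11.

11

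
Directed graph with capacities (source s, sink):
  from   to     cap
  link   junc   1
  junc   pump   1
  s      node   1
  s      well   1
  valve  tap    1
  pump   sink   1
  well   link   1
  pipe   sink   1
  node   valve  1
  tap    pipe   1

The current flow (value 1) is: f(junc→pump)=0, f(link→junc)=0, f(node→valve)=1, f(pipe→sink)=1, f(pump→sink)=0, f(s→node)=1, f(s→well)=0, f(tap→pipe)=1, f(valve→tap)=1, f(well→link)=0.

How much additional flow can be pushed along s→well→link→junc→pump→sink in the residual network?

Residual capacities along the path: s→well: 1, well→link: 1, link→junc: 1, junc→pump: 1, pump→sink: 1.
Minimum is 1.

1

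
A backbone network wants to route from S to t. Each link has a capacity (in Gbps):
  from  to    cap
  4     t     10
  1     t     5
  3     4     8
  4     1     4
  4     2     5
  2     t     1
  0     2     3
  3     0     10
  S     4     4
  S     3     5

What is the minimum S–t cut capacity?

9

Max flow = 9 (via 2 augmenting paths).
In the residual at optimum, the set reachable from S is {S}.
Cut edges: S→3 (cap 5), S→4 (cap 4). Sum = 9.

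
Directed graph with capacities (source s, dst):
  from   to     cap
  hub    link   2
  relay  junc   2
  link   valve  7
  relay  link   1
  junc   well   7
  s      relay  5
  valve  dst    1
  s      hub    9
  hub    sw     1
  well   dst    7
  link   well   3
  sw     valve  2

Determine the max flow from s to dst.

Augment s→relay→junc→well→dst: bottleneck 2. Total 2.
Augment s→relay→link→well→dst: bottleneck 1. Total 3.
Augment s→hub→link→well→dst: bottleneck 2. Total 5.
Augment s→hub→sw→valve→dst: bottleneck 1. Total 6.
No augmenting path remains in the residual graph.

6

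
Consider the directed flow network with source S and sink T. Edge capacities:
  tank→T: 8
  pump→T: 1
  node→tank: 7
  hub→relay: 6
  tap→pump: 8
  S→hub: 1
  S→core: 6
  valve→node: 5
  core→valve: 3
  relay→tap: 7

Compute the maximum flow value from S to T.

Augment S→hub→relay→tap→pump→T: bottleneck 1. Total 1.
Augment S→core→valve→node→tank→T: bottleneck 3. Total 4.
No augmenting path remains in the residual graph.

4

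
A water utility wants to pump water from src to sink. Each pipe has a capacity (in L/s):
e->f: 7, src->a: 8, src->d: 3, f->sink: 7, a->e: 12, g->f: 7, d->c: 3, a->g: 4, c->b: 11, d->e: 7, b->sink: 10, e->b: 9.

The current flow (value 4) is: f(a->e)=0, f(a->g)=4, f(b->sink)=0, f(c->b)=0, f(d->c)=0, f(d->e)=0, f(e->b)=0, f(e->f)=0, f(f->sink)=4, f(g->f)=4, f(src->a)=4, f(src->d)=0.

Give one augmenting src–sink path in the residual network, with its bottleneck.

src->a->e->f->sink, bottleneck 3

Residual along src->a->e->f->sink: src->a: 4, a->e: 12, e->f: 7, f->sink: 3.
Bottleneck = min = 3.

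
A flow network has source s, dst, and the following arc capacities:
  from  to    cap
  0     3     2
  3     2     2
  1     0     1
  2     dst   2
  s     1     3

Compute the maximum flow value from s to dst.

1

Augment s->1->0->3->2->dst: bottleneck 1. Total 1.
No augmenting path remains in the residual graph.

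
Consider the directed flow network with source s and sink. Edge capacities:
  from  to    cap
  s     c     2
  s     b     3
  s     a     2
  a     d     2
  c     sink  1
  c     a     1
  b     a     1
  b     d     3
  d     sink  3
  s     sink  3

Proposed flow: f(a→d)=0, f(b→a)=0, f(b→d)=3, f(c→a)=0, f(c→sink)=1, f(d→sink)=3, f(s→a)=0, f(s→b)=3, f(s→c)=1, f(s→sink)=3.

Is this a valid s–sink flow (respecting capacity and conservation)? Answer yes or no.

Every edge has 0 ≤ f(e) ≤ cap(e).
At each intermediate node, inflow equals outflow.

Yes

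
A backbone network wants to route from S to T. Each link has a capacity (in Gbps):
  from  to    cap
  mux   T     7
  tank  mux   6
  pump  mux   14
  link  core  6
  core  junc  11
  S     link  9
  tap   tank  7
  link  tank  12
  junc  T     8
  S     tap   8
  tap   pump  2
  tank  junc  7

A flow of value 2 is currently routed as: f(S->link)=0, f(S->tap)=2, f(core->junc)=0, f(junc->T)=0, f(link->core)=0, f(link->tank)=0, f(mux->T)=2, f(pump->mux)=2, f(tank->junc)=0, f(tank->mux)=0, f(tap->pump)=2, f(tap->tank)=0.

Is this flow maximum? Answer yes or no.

Residual path S->tap->tank->mux->T has bottleneck 5 > 0.
Pushing 5 along it raises the flow to 7, so the given flow is not maximum.

No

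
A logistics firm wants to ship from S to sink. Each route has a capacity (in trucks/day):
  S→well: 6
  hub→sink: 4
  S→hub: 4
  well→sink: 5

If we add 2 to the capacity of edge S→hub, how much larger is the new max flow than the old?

0

Original max flow = 9.
Even with extra capacity on S→hub, another cut of capacity 9 remains binding.
New max flow = 9. Increase = 0.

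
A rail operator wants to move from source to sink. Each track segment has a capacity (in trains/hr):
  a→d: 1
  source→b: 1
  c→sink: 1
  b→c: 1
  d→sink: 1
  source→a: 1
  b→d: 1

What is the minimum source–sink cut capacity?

2

Max flow = 2 (via 2 augmenting paths).
In the residual at optimum, the set reachable from source is {source}.
Cut edges: source→b (cap 1), source→a (cap 1). Sum = 2.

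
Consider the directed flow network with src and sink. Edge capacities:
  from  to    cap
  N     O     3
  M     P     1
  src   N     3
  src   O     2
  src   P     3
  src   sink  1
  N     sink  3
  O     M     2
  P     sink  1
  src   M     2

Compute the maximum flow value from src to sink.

Augment src→sink: bottleneck 1. Total 1.
Augment src→N→sink: bottleneck 3. Total 4.
Augment src→P→sink: bottleneck 1. Total 5.
No augmenting path remains in the residual graph.

5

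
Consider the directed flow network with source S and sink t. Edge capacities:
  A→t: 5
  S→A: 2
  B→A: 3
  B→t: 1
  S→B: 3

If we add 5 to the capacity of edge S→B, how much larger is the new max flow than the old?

Original max flow = 5.
After raising cap(S→B), augmenting paths through that edge carry 1 more unit.
New max flow = 6. Increase = 1.

1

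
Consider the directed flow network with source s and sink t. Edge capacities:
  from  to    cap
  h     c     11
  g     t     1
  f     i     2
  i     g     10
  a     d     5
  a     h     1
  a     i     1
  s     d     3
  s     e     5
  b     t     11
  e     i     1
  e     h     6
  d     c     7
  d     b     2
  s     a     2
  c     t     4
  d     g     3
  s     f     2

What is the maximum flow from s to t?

7

Augment s->d->b->t: bottleneck 2. Total 2.
Augment s->d->g->t: bottleneck 1. Total 3.
Augment s->a->h->c->t: bottleneck 1. Total 4.
Augment s->a->d->c->t: bottleneck 1. Total 5.
Augment s->e->h->c->t: bottleneck 2. Total 7.
No augmenting path remains in the residual graph.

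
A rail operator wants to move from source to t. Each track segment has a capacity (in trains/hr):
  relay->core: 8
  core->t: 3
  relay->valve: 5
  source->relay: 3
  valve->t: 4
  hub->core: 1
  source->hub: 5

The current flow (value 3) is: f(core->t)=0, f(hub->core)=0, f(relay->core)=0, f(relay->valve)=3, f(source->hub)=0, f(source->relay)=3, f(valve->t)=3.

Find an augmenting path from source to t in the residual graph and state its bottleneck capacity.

source->hub->core->t, bottleneck 1

Residual along source->hub->core->t: source->hub: 5, hub->core: 1, core->t: 3.
Bottleneck = min = 1.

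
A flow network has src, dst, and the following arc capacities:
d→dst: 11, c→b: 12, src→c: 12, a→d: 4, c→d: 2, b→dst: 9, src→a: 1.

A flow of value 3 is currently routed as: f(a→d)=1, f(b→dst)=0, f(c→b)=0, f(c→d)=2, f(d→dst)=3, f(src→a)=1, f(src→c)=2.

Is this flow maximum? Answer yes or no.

Residual path src→c→b→dst has bottleneck 9 > 0.
Pushing 9 along it raises the flow to 12, so the given flow is not maximum.

No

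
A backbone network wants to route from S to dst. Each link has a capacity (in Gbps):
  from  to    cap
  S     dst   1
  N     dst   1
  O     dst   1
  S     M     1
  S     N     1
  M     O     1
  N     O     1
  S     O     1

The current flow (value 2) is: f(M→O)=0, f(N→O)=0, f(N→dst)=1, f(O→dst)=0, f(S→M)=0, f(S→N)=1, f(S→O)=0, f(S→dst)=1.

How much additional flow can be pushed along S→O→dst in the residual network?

Residual capacities along the path: S→O: 1, O→dst: 1.
Minimum is 1.

1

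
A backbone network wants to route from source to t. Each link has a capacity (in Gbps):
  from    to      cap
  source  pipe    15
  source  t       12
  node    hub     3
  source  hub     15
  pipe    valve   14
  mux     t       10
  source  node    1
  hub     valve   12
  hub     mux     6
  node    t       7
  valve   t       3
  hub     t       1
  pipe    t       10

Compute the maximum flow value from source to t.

Augment source→t: bottleneck 12. Total 12.
Augment source→node→t: bottleneck 1. Total 13.
Augment source→hub→t: bottleneck 1. Total 14.
Augment source→pipe→t: bottleneck 10. Total 24.
Augment source→hub→valve→t: bottleneck 3. Total 27.
Augment source→hub→mux→t: bottleneck 6. Total 33.
No augmenting path remains in the residual graph.

33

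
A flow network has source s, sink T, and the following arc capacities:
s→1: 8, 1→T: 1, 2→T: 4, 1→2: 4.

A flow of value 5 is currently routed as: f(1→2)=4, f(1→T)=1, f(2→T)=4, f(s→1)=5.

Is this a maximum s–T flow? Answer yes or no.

Residual reachable from s: {1, s}; T is not reachable.
Saturated cut: 1→2, 1→T with total capacity 5 = current flow value. Flow is maximum.

Yes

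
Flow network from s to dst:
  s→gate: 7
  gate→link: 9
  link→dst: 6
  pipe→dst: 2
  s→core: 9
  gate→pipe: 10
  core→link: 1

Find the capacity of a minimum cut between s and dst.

8

Max flow = 8 (via 3 augmenting paths).
In the residual at optimum, the set reachable from s is {core, s}.
Cut edges: s→gate (cap 7), core→link (cap 1). Sum = 8.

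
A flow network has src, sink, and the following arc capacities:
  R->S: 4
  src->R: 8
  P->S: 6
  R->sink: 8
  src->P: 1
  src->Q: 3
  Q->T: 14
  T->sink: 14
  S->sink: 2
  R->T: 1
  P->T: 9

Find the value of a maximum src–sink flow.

Augment src->R->sink: bottleneck 8. Total 8.
Augment src->Q->T->sink: bottleneck 3. Total 11.
Augment src->P->S->sink: bottleneck 1. Total 12.
No augmenting path remains in the residual graph.

12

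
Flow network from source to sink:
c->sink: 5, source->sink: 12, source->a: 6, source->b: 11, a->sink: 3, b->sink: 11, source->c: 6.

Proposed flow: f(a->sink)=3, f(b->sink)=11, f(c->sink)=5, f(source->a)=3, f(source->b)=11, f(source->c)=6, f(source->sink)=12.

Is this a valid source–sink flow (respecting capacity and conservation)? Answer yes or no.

Conservation fails at c: inflow 6 ≠ outflow 5.

No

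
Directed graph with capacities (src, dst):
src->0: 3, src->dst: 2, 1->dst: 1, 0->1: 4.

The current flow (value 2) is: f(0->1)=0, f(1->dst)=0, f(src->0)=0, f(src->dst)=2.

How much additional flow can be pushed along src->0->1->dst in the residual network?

1

Residual capacities along the path: src->0: 3, 0->1: 4, 1->dst: 1.
Minimum is 1.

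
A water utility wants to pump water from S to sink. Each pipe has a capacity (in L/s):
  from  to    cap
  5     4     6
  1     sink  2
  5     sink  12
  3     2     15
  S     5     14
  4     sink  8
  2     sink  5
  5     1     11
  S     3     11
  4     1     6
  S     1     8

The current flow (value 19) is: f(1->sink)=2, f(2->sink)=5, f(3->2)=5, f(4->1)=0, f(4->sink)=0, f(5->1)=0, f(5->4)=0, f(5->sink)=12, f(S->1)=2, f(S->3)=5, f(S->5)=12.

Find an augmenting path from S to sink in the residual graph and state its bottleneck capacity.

S->5->4->sink, bottleneck 2

Residual along S->5->4->sink: S->5: 2, 5->4: 6, 4->sink: 8.
Bottleneck = min = 2.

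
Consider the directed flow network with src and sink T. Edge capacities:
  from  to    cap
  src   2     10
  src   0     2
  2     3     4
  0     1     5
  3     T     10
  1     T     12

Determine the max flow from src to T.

Augment src->0->1->T: bottleneck 2. Total 2.
Augment src->2->3->T: bottleneck 4. Total 6.
No augmenting path remains in the residual graph.

6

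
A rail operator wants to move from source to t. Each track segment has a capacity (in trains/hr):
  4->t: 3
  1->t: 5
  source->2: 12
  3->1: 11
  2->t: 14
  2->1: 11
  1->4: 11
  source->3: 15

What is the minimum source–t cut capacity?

Max flow = 20 (via 3 augmenting paths).
In the residual at optimum, the set reachable from source is {1, 3, 4, source}.
Cut edges: source->2 (cap 12), 1->t (cap 5), 4->t (cap 3). Sum = 20.

20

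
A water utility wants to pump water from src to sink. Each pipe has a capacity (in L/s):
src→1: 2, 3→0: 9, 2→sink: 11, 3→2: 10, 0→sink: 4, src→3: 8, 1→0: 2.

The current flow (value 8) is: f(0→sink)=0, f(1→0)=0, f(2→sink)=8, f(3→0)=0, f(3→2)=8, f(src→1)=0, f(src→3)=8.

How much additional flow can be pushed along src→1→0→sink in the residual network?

Residual capacities along the path: src→1: 2, 1→0: 2, 0→sink: 4.
Minimum is 2.

2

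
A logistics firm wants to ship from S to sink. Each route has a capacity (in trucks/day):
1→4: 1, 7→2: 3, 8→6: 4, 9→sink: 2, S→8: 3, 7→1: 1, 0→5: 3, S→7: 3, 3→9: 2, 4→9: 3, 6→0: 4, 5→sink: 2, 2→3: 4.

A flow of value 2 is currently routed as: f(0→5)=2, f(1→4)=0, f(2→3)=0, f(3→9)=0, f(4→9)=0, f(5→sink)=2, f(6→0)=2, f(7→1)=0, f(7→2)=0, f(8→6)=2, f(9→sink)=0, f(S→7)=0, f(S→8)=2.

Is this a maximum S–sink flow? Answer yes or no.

No

Residual path S→7→1→4→9→sink has bottleneck 1 > 0.
Pushing 1 along it raises the flow to 3, so the given flow is not maximum.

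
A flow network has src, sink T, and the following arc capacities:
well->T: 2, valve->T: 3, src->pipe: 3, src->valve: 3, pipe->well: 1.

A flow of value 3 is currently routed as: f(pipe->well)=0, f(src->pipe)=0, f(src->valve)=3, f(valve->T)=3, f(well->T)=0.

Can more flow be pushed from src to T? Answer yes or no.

Yes

Residual path src->pipe->well->T has bottleneck 1 > 0.
Pushing 1 along it raises the flow to 4, so the given flow is not maximum.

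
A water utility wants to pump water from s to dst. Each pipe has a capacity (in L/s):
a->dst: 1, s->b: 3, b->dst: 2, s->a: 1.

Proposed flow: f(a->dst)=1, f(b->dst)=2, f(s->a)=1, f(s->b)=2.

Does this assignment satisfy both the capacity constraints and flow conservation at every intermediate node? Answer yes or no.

Every edge has 0 ≤ f(e) ≤ cap(e).
At each intermediate node, inflow equals outflow.

Yes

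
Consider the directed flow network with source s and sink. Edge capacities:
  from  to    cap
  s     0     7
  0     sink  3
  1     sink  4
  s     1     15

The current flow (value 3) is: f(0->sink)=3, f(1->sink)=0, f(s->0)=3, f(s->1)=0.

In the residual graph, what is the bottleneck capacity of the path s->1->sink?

Residual capacities along the path: s->1: 15, 1->sink: 4.
Minimum is 4.

4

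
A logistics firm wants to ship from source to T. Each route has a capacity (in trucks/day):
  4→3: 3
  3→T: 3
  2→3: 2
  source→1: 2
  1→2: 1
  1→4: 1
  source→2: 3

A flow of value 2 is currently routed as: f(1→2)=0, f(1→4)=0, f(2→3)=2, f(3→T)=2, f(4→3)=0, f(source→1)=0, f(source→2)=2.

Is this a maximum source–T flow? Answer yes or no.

Residual path source→1→4→3→T has bottleneck 1 > 0.
Pushing 1 along it raises the flow to 3, so the given flow is not maximum.

No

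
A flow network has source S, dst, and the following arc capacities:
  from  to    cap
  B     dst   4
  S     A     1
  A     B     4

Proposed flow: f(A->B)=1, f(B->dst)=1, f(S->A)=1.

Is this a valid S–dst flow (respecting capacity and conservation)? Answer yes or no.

Every edge has 0 ≤ f(e) ≤ cap(e).
At each intermediate node, inflow equals outflow.

Yes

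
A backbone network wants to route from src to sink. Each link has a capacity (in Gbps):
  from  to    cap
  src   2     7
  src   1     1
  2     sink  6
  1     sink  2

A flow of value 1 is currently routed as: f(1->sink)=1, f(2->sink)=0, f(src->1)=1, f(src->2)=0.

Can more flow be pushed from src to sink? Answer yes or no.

Yes

Residual path src->2->sink has bottleneck 6 > 0.
Pushing 6 along it raises the flow to 7, so the given flow is not maximum.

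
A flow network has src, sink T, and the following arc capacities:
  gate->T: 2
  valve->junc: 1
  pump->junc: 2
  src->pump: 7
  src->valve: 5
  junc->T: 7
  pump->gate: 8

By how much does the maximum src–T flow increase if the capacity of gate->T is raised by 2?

Original max flow = 5.
After raising cap(gate->T), augmenting paths through that edge carry 2 more units.
New max flow = 7. Increase = 2.

2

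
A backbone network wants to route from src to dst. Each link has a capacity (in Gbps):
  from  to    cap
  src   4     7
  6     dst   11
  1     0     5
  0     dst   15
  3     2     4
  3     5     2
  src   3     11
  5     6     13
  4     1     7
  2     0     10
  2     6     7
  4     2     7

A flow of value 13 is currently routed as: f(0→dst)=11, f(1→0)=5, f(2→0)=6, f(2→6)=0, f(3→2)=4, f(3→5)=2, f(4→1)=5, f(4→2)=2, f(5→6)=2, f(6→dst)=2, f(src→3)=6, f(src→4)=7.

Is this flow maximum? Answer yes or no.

Yes

Residual reachable from src: {3, src}; dst is not reachable.
Saturated cut: src→4, 3→2, 3→5 with total capacity 13 = current flow value. Flow is maximum.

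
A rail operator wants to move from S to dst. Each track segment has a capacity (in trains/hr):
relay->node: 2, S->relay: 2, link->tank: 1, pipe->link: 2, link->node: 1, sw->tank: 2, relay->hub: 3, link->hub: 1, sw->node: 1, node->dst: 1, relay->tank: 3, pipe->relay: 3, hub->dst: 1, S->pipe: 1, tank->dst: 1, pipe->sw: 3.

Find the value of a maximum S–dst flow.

Augment S->relay->hub->dst: bottleneck 1. Total 1.
Augment S->relay->node->dst: bottleneck 1. Total 2.
Augment S->pipe->relay->tank->dst: bottleneck 1. Total 3.
No augmenting path remains in the residual graph.

3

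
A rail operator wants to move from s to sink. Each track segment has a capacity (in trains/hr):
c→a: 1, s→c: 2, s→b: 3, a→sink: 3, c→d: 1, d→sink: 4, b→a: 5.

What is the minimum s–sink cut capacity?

Max flow = 4 (via 3 augmenting paths).
In the residual at optimum, the set reachable from s is {a, b, c, s}.
Cut edges: c→d (cap 1), a→sink (cap 3). Sum = 4.

4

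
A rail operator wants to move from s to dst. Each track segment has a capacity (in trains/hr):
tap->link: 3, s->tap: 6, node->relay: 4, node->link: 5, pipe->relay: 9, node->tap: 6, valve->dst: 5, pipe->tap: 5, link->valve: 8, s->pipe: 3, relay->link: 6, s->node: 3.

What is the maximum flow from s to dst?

5

Augment s->node->link->valve->dst: bottleneck 3. Total 3.
Augment s->tap->link->valve->dst: bottleneck 2. Total 5.
No augmenting path remains in the residual graph.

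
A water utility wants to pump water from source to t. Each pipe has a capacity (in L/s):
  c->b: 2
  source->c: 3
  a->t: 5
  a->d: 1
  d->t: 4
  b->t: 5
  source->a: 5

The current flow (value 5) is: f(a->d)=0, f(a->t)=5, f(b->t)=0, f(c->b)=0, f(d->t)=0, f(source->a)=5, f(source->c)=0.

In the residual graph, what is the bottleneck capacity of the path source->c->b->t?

2

Residual capacities along the path: source->c: 3, c->b: 2, b->t: 5.
Minimum is 2.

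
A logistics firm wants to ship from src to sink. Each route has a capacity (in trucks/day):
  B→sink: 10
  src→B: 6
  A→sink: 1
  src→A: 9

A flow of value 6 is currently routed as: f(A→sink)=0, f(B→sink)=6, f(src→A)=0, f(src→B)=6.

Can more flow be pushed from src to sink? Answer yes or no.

Yes

Residual path src→A→sink has bottleneck 1 > 0.
Pushing 1 along it raises the flow to 7, so the given flow is not maximum.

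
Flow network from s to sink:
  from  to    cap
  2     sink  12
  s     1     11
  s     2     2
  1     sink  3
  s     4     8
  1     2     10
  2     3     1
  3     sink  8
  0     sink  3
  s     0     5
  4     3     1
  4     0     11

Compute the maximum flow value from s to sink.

17

Augment s->1->sink: bottleneck 3. Total 3.
Augment s->2->sink: bottleneck 2. Total 5.
Augment s->0->sink: bottleneck 3. Total 8.
Augment s->1->2->sink: bottleneck 8. Total 16.
Augment s->4->3->sink: bottleneck 1. Total 17.
No augmenting path remains in the residual graph.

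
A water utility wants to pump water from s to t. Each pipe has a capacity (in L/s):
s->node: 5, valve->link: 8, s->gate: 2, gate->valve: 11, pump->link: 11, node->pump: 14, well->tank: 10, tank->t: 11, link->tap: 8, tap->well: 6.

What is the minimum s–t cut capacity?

6

Max flow = 6 (via 2 augmenting paths).
In the residual at optimum, the set reachable from s is {gate, link, node, pump, s, tap, valve}.
Cut edges: tap->well (cap 6). Sum = 6.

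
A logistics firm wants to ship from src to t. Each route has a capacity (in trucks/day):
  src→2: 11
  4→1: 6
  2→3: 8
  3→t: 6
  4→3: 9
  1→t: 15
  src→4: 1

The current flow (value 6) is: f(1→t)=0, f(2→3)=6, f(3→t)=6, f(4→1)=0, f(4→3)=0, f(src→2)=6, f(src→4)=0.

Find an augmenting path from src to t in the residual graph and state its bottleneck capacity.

src→4→1→t, bottleneck 1

Residual along src→4→1→t: src→4: 1, 4→1: 6, 1→t: 15.
Bottleneck = min = 1.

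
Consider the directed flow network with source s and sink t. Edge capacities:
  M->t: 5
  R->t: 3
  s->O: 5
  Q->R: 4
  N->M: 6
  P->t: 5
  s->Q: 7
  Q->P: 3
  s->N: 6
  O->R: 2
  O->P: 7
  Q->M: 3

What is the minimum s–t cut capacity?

Max flow = 13 (via 4 augmenting paths).
In the residual at optimum, the set reachable from s is {M, N, O, P, Q, R, s}.
Cut edges: R->t (cap 3), M->t (cap 5), P->t (cap 5). Sum = 13.

13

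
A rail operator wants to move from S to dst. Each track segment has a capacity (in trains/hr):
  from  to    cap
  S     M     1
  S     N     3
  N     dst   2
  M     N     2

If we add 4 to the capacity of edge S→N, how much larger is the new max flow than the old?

0

Original max flow = 2.
Edge S→N does not cross the min cut (source side {M, N, S}), so extra capacity there cannot help.
New max flow = 2. Increase = 0.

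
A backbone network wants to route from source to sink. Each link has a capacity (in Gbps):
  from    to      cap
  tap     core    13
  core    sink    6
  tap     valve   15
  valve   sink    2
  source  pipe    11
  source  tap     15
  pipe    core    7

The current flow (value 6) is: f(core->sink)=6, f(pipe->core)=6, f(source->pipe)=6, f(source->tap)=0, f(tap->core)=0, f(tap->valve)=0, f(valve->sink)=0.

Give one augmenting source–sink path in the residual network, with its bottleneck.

source->tap->valve->sink, bottleneck 2

Residual along source->tap->valve->sink: source->tap: 15, tap->valve: 15, valve->sink: 2.
Bottleneck = min = 2.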